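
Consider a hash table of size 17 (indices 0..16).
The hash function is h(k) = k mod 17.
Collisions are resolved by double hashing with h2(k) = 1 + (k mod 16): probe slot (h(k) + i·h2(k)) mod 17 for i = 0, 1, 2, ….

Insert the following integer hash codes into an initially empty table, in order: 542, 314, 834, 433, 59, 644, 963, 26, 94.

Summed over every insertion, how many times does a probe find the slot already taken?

542: h=15 => slot 15
314: h=8 => slot 8
834: h=1 => slot 1
433: h=8, h2=2, probe 8,10 => slot 10
59: h=8, h2=12, probe 8,3 => slot 3
644: h=15, h2=5, probe 15,3,8,13 => slot 13
963: h=11 => slot 11
26: h=9 => slot 9
94: h=9, h2=15, probe 9,7 => slot 7
Table: [∅, 834, ∅, 59, ∅, ∅, ∅, 94, 314, 26, 433, 963, ∅, 644, ∅, 542, ∅]

6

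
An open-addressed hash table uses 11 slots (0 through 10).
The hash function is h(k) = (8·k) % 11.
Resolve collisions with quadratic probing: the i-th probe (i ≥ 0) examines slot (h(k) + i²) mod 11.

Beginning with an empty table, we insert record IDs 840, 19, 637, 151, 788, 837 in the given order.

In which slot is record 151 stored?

2

840 hashes to 10; slot 10 is free → place at 10.
19 hashes to 9; slot 9 is free → place at 9.
637 hashes to 3; slot 3 is free → place at 3.
151 hashes to 9; 9,10 taken → place at 2.
788 hashes to 1; slot 1 is free → place at 1.
837 hashes to 8; slot 8 is free → place at 8.
Table: [., 788, 151, 637, ., ., ., ., 837, 19, 840]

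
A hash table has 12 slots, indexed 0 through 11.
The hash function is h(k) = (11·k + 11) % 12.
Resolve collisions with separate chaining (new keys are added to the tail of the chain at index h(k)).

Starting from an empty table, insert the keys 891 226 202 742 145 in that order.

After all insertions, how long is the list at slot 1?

3

Insert 891: h=8, bucket 8 empty → new chain.
Insert 226: h=1, bucket 1 empty → new chain.
Insert 202: h=1, bucket 1 nonempty → append to chain.
Insert 742: h=1, bucket 1 nonempty → append to chain.
Insert 145: h=10, bucket 10 empty → new chain.
Final buckets:
0: -
1: 226 -> 202 -> 742
2: -
3: -
4: -
5: -
6: -
7: -
8: 891
9: -
10: 145
11: -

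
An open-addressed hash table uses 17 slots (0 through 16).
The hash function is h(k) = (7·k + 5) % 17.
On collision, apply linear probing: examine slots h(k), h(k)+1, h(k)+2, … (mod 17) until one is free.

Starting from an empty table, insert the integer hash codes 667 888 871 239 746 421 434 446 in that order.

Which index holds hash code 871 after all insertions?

667 hashes to 16; slot 16 is free → place at 16.
888 hashes to 16; 16 taken → place at 0.
871 hashes to 16; 16,0 taken → place at 1.
239 hashes to 12; slot 12 is free → place at 12.
746 hashes to 8; slot 8 is free → place at 8.
421 hashes to 11; slot 11 is free → place at 11.
434 hashes to 0; 0,1 taken → place at 2.
446 hashes to 16; 16,0,1,2 taken → place at 3.
Table: [888, 871, 434, 446, ., ., ., ., 746, ., ., 421, 239, ., ., ., 667]

1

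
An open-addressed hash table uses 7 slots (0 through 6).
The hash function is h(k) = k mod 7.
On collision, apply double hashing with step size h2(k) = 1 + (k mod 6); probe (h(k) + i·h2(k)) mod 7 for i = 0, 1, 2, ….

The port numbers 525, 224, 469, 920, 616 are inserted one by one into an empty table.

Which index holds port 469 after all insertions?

2

Insert 525: h=0, slot 0 empty => index 0.
Insert 224: h=0, h2=3, slot 0 occupied => index 3.
Insert 469: h=0, h2=2, slot 0 occupied => index 2.
Insert 920: h=3, h2=3, slot 3 occupied => index 6.
Insert 616: h=0, h2=5, slot 0 occupied => index 5.
Table: [525, ., 469, 224, ., 616, 920]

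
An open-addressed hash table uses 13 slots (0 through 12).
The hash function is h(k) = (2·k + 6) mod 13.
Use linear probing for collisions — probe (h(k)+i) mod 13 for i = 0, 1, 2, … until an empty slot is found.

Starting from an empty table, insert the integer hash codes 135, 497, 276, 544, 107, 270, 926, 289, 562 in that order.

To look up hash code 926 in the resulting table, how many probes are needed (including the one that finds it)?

Insert 135: h=3, slot 3 empty → index 3.
Insert 497: h=12, slot 12 empty → index 12.
Insert 276: h=12, slot 12 occupied → index 0.
Insert 544: h=2, slot 2 empty → index 2.
Insert 107: h=12, slots 12,0 occupied → index 1.
Insert 270: h=0, slots 0,1,2,3 occupied → index 4.
Insert 926: h=12, slots 12,0,1,2,3,4 occupied → index 5.
Insert 289: h=12, slots 12,0,1,2,3,4,5 occupied → index 6.
Insert 562: h=12, slots 12,0,1,2,3,4,5,6 occupied → index 7.
Table: [276, 107, 544, 135, 270, 926, 289, 562, ∅, ∅, ∅, ∅, 497]
Lookup 926: h=12, probe 12,0,1,2,3,4,5 → found at 5.

7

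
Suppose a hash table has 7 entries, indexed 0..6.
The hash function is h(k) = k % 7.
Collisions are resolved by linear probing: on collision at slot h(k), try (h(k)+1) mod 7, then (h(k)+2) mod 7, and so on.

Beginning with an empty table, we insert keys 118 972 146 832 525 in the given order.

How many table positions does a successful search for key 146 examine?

3

118: h=6 → slot 6
972: h=6, probe 6,0 → slot 0
146: h=6, probe 6,0,1 → slot 1
832: h=6, probe 6,0,1,2 → slot 2
525: h=0, probe 0,1,2,3 → slot 3
Table: [972, 146, 832, 525, _, _, 118]
Lookup 146: h=6, probe 6,0,1 → found at 1.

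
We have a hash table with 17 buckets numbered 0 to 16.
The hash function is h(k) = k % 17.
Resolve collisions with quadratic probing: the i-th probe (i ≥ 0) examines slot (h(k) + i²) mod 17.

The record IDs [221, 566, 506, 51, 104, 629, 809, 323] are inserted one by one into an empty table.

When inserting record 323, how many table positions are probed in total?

221 hashes to 0; slot 0 is free => place at 0.
566 hashes to 5; slot 5 is free => place at 5.
506 hashes to 13; slot 13 is free => place at 13.
51 hashes to 0; 0 taken => place at 1.
104 hashes to 2; slot 2 is free => place at 2.
629 hashes to 0; 0,1 taken => place at 4.
809 hashes to 10; slot 10 is free => place at 10.
323 hashes to 0; 0,1,4 taken => place at 9.
Table: [221, 51, 104, ., 629, 566, ., ., ., 323, 809, ., ., 506, ., ., .]

4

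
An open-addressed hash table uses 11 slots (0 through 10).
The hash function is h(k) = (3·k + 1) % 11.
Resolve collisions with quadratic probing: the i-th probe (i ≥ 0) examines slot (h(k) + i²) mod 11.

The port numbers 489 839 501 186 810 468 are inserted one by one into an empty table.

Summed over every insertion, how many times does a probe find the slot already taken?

489 hashes to 5; slot 5 is free → place at 5.
839 hashes to 10; slot 10 is free → place at 10.
501 hashes to 8; slot 8 is free → place at 8.
186 hashes to 9; slot 9 is free → place at 9.
810 hashes to 0; slot 0 is free → place at 0.
468 hashes to 8; 8,9 taken → place at 1.
Table: [810, 468, _, _, _, 489, _, _, 501, 186, 839]

2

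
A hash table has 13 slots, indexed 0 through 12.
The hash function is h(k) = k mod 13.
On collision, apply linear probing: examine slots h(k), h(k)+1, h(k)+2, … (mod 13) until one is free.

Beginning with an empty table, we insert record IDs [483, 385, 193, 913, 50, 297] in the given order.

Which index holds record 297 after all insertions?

0

483 hashes to 2; slot 2 is free => place at 2.
385 hashes to 8; slot 8 is free => place at 8.
193 hashes to 11; slot 11 is free => place at 11.
913 hashes to 3; slot 3 is free => place at 3.
50 hashes to 11; 11 taken => place at 12.
297 hashes to 11; 11,12 taken => place at 0.
Table: [297, —, 483, 913, —, —, —, —, 385, —, —, 193, 50]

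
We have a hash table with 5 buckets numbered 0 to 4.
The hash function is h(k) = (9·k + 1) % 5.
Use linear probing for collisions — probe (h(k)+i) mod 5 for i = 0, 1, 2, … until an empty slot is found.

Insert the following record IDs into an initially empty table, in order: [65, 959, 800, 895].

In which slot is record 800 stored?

65 hashes to 1; slot 1 is free → place at 1.
959 hashes to 2; slot 2 is free → place at 2.
800 hashes to 1; 1,2 taken → place at 3.
895 hashes to 1; 1,2,3 taken → place at 4.
Table: [_, 65, 959, 800, 895]

3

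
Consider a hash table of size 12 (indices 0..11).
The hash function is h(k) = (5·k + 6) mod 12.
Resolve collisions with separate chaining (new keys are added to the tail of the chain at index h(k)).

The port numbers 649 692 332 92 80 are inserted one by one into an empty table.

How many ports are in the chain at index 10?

4

649 -> bucket 11
692 -> bucket 10
332 -> bucket 10 (collision)
92 -> bucket 10 (collision)
80 -> bucket 10 (collision)
Final buckets:
0: _
1: _
2: _
3: _
4: _
5: _
6: _
7: _
8: _
9: _
10: 692 -> 332 -> 92 -> 80
11: 649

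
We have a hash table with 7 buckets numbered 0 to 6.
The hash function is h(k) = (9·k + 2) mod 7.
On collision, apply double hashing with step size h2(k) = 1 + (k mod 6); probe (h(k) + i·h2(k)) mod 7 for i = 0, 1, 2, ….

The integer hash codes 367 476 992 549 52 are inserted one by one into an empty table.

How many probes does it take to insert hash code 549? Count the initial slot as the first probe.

4

367: h=1 → slot 1
476: h=2 → slot 2
992: h=5 → slot 5
549: h=1, h2=4, probe 1,5,2,6 → slot 6
52: h=1, h2=5, probe 1,6,4 → slot 4
Table: [., 367, 476, ., 52, 992, 549]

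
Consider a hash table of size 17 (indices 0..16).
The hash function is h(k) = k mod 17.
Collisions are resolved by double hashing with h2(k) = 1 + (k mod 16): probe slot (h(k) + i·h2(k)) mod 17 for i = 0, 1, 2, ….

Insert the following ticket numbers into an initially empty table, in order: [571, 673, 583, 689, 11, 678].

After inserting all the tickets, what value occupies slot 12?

673

571 hashes to 10; slot 10 is free => place at 10.
673 hashes to 10, h2=2; 10 taken => place at 12.
583 hashes to 5; slot 5 is free => place at 5.
689 hashes to 9; slot 9 is free => place at 9.
11 hashes to 11; slot 11 is free => place at 11.
678 hashes to 15; slot 15 is free => place at 15.
Table: [., ., ., ., ., 583, ., ., ., 689, 571, 11, 673, ., ., 678, .]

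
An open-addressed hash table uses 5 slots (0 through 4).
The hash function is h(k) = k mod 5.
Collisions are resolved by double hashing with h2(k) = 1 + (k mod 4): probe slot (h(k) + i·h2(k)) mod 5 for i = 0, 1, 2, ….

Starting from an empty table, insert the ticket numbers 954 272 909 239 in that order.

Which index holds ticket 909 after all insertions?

954 hashes to 4; slot 4 is free → place at 4.
272 hashes to 2; slot 2 is free → place at 2.
909 hashes to 4, h2=2; 4 taken → place at 1.
239 hashes to 4, h2=4; 4 taken → place at 3.
Table: [∅, 909, 272, 239, 954]

1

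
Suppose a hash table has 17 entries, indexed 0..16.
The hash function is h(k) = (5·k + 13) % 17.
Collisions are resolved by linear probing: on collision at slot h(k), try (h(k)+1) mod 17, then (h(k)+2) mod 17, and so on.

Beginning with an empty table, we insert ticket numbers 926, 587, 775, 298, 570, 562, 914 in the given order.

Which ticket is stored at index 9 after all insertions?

Insert 926: h=2, slot 2 empty => index 2.
Insert 587: h=7, slot 7 empty => index 7.
Insert 775: h=12, slot 12 empty => index 12.
Insert 298: h=7, slot 7 occupied => index 8.
Insert 570: h=7, slots 7,8 occupied => index 9.
Insert 562: h=1, slot 1 empty => index 1.
Insert 914: h=10, slot 10 empty => index 10.
Table: [., 562, 926, ., ., ., ., 587, 298, 570, 914, ., 775, ., ., ., .]

570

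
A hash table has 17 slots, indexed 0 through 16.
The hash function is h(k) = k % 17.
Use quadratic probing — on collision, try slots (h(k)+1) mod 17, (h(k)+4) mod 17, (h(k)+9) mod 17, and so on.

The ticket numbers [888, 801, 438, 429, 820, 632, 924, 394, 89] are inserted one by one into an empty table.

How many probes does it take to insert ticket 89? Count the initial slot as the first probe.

888 hashes to 4; slot 4 is free => place at 4.
801 hashes to 2; slot 2 is free => place at 2.
438 hashes to 13; slot 13 is free => place at 13.
429 hashes to 4; 4 taken => place at 5.
820 hashes to 4; 4,5 taken => place at 8.
632 hashes to 3; slot 3 is free => place at 3.
924 hashes to 6; slot 6 is free => place at 6.
394 hashes to 3; 3,4 taken => place at 7.
89 hashes to 4; 4,5,8,13,3 taken => place at 12.
Table: [., ., 801, 632, 888, 429, 924, 394, 820, ., ., ., 89, 438, ., ., .]

6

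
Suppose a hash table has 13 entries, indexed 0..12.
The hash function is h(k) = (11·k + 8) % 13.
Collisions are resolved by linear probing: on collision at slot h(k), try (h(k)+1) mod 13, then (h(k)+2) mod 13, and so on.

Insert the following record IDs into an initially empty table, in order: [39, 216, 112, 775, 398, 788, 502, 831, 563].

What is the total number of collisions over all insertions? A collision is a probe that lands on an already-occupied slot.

20

Insert 39: h=8, slot 8 empty -> index 8.
Insert 216: h=5, slot 5 empty -> index 5.
Insert 112: h=5, slot 5 occupied -> index 6.
Insert 775: h=5, slots 5,6 occupied -> index 7.
Insert 398: h=5, slots 5,6,7,8 occupied -> index 9.
Insert 788: h=5, slots 5,6,7,8,9 occupied -> index 10.
Insert 502: h=5, slots 5,6,7,8,9,10 occupied -> index 11.
Insert 831: h=10, slots 10,11 occupied -> index 12.
Insert 563: h=0, slot 0 empty -> index 0.
Table: [563, —, —, —, —, 216, 112, 775, 39, 398, 788, 502, 831]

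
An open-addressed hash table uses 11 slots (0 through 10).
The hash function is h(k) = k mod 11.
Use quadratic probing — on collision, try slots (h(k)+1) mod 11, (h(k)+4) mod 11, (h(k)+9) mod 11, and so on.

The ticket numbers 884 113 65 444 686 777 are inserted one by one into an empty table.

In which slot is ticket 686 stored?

884: h=4 → slot 4
113: h=3 → slot 3
65: h=10 → slot 10
444: h=4, probe 4,5 → slot 5
686: h=4, probe 4,5,8 → slot 8
777: h=7 → slot 7
Table: [_, _, _, 113, 884, 444, _, 777, 686, _, 65]

8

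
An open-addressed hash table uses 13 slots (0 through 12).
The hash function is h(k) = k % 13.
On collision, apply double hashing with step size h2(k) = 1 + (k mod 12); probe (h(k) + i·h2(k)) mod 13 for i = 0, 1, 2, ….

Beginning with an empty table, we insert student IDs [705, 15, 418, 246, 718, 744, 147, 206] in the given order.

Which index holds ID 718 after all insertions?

1

Insert 705: h=3, slot 3 empty → index 3.
Insert 15: h=2, slot 2 empty → index 2.
Insert 418: h=2, h2=11, slot 2 occupied → index 0.
Insert 246: h=12, slot 12 empty → index 12.
Insert 718: h=3, h2=11, slot 3 occupied → index 1.
Insert 744: h=3, h2=1, slot 3 occupied → index 4.
Insert 147: h=4, h2=4, slot 4 occupied → index 8.
Insert 206: h=11, slot 11 empty → index 11.
Table: [418, 718, 15, 705, 744, -, -, -, 147, -, -, 206, 246]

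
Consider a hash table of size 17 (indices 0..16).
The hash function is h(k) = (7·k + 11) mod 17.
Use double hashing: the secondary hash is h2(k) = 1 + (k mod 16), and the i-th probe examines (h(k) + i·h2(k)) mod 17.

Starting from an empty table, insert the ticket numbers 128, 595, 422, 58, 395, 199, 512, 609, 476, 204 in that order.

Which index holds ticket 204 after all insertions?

128 hashes to 6; slot 6 is free -> place at 6.
595 hashes to 11; slot 11 is free -> place at 11.
422 hashes to 7; slot 7 is free -> place at 7.
58 hashes to 9; slot 9 is free -> place at 9.
395 hashes to 5; slot 5 is free -> place at 5.
199 hashes to 10; slot 10 is free -> place at 10.
512 hashes to 8; slot 8 is free -> place at 8.
609 hashes to 7, h2=2; 7,9,11 taken -> place at 13.
476 hashes to 11, h2=13; 11,7 taken -> place at 3.
204 hashes to 11, h2=13; 11,7,3 taken -> place at 16.
Table: [_, _, _, 476, _, 395, 128, 422, 512, 58, 199, 595, _, 609, _, _, 204]

16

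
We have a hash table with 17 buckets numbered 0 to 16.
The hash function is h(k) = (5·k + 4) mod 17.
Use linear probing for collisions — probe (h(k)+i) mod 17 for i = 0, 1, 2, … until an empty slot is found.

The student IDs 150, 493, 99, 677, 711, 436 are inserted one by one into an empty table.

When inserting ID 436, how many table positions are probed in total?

3

150: h=6 → slot 6
493: h=4 → slot 4
99: h=6, probe 6,7 → slot 7
677: h=6, probe 6,7,8 → slot 8
711: h=6, probe 6,7,8,9 → slot 9
436: h=8, probe 8,9,10 → slot 10
Table: [-, -, -, -, 493, -, 150, 99, 677, 711, 436, -, -, -, -, -, -]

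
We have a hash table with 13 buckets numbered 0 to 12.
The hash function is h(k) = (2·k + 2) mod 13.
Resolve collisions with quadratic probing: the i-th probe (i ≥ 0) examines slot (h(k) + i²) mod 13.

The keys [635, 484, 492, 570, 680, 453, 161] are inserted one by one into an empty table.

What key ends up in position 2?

570

635: h=11 => slot 11
484: h=8 => slot 8
492: h=11, probe 11,12 => slot 12
570: h=11, probe 11,12,2 => slot 2
680: h=10 => slot 10
453: h=11, probe 11,12,2,7 => slot 7
161: h=12, probe 12,0 => slot 0
Table: [161, ∅, 570, ∅, ∅, ∅, ∅, 453, 484, ∅, 680, 635, 492]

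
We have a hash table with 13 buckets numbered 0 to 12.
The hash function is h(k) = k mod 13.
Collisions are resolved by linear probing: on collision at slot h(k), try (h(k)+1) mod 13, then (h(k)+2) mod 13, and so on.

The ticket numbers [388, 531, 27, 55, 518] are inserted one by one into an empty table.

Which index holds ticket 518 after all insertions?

388: h=11 -> slot 11
531: h=11, probe 11,12 -> slot 12
27: h=1 -> slot 1
55: h=3 -> slot 3
518: h=11, probe 11,12,0 -> slot 0
Table: [518, 27, _, 55, _, _, _, _, _, _, _, 388, 531]

0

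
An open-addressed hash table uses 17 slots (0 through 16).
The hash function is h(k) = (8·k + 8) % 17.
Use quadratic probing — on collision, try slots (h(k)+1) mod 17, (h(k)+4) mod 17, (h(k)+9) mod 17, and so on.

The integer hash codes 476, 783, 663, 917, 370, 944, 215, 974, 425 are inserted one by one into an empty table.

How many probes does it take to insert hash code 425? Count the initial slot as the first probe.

476 hashes to 8; slot 8 is free => place at 8.
783 hashes to 16; slot 16 is free => place at 16.
663 hashes to 8; 8 taken => place at 9.
917 hashes to 0; slot 0 is free => place at 0.
370 hashes to 10; slot 10 is free => place at 10.
944 hashes to 12; slot 12 is free => place at 12.
215 hashes to 11; slot 11 is free => place at 11.
974 hashes to 14; slot 14 is free => place at 14.
425 hashes to 8; 8,9,12,0 taken => place at 7.
Table: [917, ∅, ∅, ∅, ∅, ∅, ∅, 425, 476, 663, 370, 215, 944, ∅, 974, ∅, 783]

5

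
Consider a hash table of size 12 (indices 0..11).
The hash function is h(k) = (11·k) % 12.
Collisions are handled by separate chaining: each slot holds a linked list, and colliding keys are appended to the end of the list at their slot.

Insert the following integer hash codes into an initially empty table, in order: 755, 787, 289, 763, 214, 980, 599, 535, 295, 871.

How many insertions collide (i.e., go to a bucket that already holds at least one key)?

5

Insert 755: h=1, bucket 1 empty -> new chain.
Insert 787: h=5, bucket 5 empty -> new chain.
Insert 289: h=11, bucket 11 empty -> new chain.
Insert 763: h=5, bucket 5 nonempty -> append to chain.
Insert 214: h=2, bucket 2 empty -> new chain.
Insert 980: h=4, bucket 4 empty -> new chain.
Insert 599: h=1, bucket 1 nonempty -> append to chain.
Insert 535: h=5, bucket 5 nonempty -> append to chain.
Insert 295: h=5, bucket 5 nonempty -> append to chain.
Insert 871: h=5, bucket 5 nonempty -> append to chain.
Final buckets:
0: —
1: 755 -> 599
2: 214
3: —
4: 980
5: 787 -> 763 -> 535 -> 295 -> 871
6: —
7: —
8: —
9: —
10: —
11: 289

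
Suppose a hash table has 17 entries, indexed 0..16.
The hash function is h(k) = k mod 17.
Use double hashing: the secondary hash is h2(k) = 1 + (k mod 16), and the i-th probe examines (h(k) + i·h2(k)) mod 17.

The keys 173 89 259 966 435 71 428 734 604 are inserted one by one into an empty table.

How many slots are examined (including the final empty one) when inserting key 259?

173: h=3 -> slot 3
89: h=4 -> slot 4
259: h=4, h2=4, probe 4,8 -> slot 8
966: h=14 -> slot 14
435: h=10 -> slot 10
71: h=3, h2=8, probe 3,11 -> slot 11
428: h=3, h2=13, probe 3,16 -> slot 16
734: h=3, h2=15, probe 3,1 -> slot 1
604: h=9 -> slot 9
Table: [., 734, ., 173, 89, ., ., ., 259, 604, 435, 71, ., ., 966, ., 428]

2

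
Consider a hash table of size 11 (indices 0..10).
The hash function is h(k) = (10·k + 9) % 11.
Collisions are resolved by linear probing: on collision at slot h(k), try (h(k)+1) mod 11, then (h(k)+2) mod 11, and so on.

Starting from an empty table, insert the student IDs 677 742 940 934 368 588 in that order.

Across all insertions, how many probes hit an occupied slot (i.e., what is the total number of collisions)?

6

Insert 677: h=3, slot 3 empty => index 3.
Insert 742: h=4, slot 4 empty => index 4.
Insert 940: h=4, slot 4 occupied => index 5.
Insert 934: h=10, slot 10 empty => index 10.
Insert 368: h=4, slots 4,5 occupied => index 6.
Insert 588: h=4, slots 4,5,6 occupied => index 7.
Table: [—, —, —, 677, 742, 940, 368, 588, —, —, 934]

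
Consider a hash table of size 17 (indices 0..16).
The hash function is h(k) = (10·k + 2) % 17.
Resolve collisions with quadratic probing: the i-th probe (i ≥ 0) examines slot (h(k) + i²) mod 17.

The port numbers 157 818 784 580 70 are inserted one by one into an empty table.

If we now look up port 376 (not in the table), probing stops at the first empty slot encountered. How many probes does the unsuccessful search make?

5

157: h=8 → slot 8
818: h=5 → slot 5
784: h=5, probe 5,6 → slot 6
580: h=5, probe 5,6,9 → slot 9
70: h=5, probe 5,6,9,14 → slot 14
Table: [—, —, —, —, —, 818, 784, —, 157, 580, —, —, —, —, 70, —, —]
Lookup 376: h=5, probe 5,6,9,14,4 → slot 4 empty, not found.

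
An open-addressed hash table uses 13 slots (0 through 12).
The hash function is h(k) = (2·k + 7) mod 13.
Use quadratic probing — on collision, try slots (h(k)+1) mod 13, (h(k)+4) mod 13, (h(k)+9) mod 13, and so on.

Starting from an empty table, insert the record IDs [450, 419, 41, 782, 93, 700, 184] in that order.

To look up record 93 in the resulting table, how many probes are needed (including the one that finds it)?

3

450 hashes to 10; slot 10 is free -> place at 10.
419 hashes to 0; slot 0 is free -> place at 0.
41 hashes to 11; slot 11 is free -> place at 11.
782 hashes to 11; 11 taken -> place at 12.
93 hashes to 11; 11,12 taken -> place at 2.
700 hashes to 3; slot 3 is free -> place at 3.
184 hashes to 11; 11,12,2 taken -> place at 7.
Table: [419, —, 93, 700, —, —, —, 184, —, —, 450, 41, 782]
Lookup 93: h=11, probe 11,12,2 → found at 2.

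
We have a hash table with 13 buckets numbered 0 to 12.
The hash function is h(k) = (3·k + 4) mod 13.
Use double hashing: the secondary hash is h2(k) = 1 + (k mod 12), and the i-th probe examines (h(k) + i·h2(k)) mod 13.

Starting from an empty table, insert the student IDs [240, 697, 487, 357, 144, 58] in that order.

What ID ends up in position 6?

357

240: h=9 -> slot 9
697: h=2 -> slot 2
487: h=9, h2=8, probe 9,4 -> slot 4
357: h=9, h2=10, probe 9,6 -> slot 6
144: h=7 -> slot 7
58: h=9, h2=11, probe 9,7,5 -> slot 5
Table: [., ., 697, ., 487, 58, 357, 144, ., 240, ., ., .]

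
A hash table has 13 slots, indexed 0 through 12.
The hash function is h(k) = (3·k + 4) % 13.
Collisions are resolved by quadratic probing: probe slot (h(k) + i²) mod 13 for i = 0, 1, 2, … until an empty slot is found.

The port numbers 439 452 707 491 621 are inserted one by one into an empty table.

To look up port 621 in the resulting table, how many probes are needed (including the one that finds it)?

439: h=8 → slot 8
452: h=8, probe 8,9 → slot 9
707: h=6 → slot 6
491: h=8, probe 8,9,12 → slot 12
621: h=8, probe 8,9,12,4 → slot 4
Table: [—, —, —, —, 621, —, 707, —, 439, 452, —, —, 491]
Lookup 621: h=8, probe 8,9,12,4 → found at 4.

4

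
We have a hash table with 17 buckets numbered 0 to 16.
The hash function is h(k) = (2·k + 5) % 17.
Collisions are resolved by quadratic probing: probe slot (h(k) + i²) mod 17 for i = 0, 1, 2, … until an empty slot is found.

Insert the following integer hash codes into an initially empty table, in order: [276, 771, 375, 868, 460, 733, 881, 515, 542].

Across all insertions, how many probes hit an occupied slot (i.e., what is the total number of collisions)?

3

276: h=13 -> slot 13
771: h=0 -> slot 0
375: h=7 -> slot 7
868: h=7, probe 7,8 -> slot 8
460: h=7, probe 7,8,11 -> slot 11
733: h=9 -> slot 9
881: h=16 -> slot 16
515: h=15 -> slot 15
542: h=1 -> slot 1
Table: [771, 542, —, —, —, —, —, 375, 868, 733, —, 460, —, 276, —, 515, 881]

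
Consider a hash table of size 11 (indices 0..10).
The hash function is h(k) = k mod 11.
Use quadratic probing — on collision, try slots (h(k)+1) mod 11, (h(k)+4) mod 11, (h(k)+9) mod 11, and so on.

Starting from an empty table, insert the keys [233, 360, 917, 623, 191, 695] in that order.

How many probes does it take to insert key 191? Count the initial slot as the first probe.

2

233: h=2 -> slot 2
360: h=8 -> slot 8
917: h=4 -> slot 4
623: h=7 -> slot 7
191: h=4, probe 4,5 -> slot 5
695: h=2, probe 2,3 -> slot 3
Table: [∅, ∅, 233, 695, 917, 191, ∅, 623, 360, ∅, ∅]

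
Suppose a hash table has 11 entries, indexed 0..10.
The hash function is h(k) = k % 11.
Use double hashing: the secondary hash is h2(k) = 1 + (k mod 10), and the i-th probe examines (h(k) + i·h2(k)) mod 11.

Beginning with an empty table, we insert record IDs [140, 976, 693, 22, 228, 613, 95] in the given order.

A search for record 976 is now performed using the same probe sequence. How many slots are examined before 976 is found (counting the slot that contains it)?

2

Insert 140: h=8, slot 8 empty → index 8.
Insert 976: h=8, h2=7, slot 8 occupied → index 4.
Insert 693: h=0, slot 0 empty → index 0.
Insert 22: h=0, h2=3, slot 0 occupied → index 3.
Insert 228: h=8, h2=9, slot 8 occupied → index 6.
Insert 613: h=8, h2=4, slot 8 occupied → index 1.
Insert 95: h=7, slot 7 empty → index 7.
Table: [693, 613, _, 22, 976, _, 228, 95, 140, _, _]
Lookup 976: h=8, h2=7, probe 8,4 → found at 4.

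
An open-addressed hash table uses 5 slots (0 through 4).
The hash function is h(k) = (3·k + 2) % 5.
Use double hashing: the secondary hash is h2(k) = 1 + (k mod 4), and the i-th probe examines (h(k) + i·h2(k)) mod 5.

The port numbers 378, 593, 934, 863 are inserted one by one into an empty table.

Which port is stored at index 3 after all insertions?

378 hashes to 1; slot 1 is free => place at 1.
593 hashes to 1, h2=2; 1 taken => place at 3.
934 hashes to 4; slot 4 is free => place at 4.
863 hashes to 1, h2=4; 1 taken => place at 0.
Table: [863, 378, -, 593, 934]

593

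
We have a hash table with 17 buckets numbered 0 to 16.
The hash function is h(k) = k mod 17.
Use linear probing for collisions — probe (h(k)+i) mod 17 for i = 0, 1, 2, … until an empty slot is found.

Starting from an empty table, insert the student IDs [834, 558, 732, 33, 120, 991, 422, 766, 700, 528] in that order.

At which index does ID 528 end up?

7

834: h=1 -> slot 1
558: h=14 -> slot 14
732: h=1, probe 1,2 -> slot 2
33: h=16 -> slot 16
120: h=1, probe 1,2,3 -> slot 3
991: h=5 -> slot 5
422: h=14, probe 14,15 -> slot 15
766: h=1, probe 1,2,3,4 -> slot 4
700: h=3, probe 3,4,5,6 -> slot 6
528: h=1, probe 1,2,3,4,5,6,7 -> slot 7
Table: [_, 834, 732, 120, 766, 991, 700, 528, _, _, _, _, _, _, 558, 422, 33]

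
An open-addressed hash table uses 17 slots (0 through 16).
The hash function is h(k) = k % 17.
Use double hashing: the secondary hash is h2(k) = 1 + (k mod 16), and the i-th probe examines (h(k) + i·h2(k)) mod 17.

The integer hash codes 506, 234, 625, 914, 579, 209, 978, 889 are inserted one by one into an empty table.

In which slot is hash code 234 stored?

7

Insert 506: h=13, slot 13 empty -> index 13.
Insert 234: h=13, h2=11, slot 13 occupied -> index 7.
Insert 625: h=13, h2=2, slot 13 occupied -> index 15.
Insert 914: h=13, h2=3, slot 13 occupied -> index 16.
Insert 579: h=1, slot 1 empty -> index 1.
Insert 209: h=5, slot 5 empty -> index 5.
Insert 978: h=9, slot 9 empty -> index 9.
Insert 889: h=5, h2=10, slots 5,15 occupied -> index 8.
Table: [., 579, ., ., ., 209, ., 234, 889, 978, ., ., ., 506, ., 625, 914]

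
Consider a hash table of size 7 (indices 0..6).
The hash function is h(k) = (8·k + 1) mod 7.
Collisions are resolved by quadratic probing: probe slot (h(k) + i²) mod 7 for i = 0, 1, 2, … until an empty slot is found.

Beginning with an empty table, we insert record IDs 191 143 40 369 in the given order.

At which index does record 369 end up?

Insert 191: h=3, slot 3 empty → index 3.
Insert 143: h=4, slot 4 empty → index 4.
Insert 40: h=6, slot 6 empty → index 6.
Insert 369: h=6, slot 6 occupied → index 0.
Table: [369, -, -, 191, 143, -, 40]

0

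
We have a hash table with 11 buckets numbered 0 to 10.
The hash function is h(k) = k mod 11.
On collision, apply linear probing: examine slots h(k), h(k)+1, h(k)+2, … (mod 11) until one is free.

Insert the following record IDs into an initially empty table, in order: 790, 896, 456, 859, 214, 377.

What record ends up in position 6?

790: h=9 -> slot 9
896: h=5 -> slot 5
456: h=5, probe 5,6 -> slot 6
859: h=1 -> slot 1
214: h=5, probe 5,6,7 -> slot 7
377: h=3 -> slot 3
Table: [∅, 859, ∅, 377, ∅, 896, 456, 214, ∅, 790, ∅]

456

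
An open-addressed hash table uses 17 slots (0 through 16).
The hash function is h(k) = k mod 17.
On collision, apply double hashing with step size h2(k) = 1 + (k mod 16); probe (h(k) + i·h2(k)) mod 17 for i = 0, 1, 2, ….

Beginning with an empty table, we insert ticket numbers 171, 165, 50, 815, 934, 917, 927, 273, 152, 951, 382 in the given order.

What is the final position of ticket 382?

171: h=1 -> slot 1
165: h=12 -> slot 12
50: h=16 -> slot 16
815: h=16, h2=16, probe 16,15 -> slot 15
934: h=16, h2=7, probe 16,6 -> slot 6
917: h=16, h2=6, probe 16,5 -> slot 5
927: h=9 -> slot 9
273: h=1, h2=2, probe 1,3 -> slot 3
152: h=16, h2=9, probe 16,8 -> slot 8
951: h=16, h2=8, probe 16,7 -> slot 7
382: h=8, h2=15, probe 8,6,4 -> slot 4
Table: [., 171, ., 273, 382, 917, 934, 951, 152, 927, ., ., 165, ., ., 815, 50]

4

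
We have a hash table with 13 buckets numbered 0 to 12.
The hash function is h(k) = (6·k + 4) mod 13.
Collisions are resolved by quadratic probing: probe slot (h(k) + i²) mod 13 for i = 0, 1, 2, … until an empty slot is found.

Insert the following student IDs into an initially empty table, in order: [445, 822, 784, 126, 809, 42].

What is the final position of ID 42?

5

445 hashes to 9; slot 9 is free -> place at 9.
822 hashes to 9; 9 taken -> place at 10.
784 hashes to 2; slot 2 is free -> place at 2.
126 hashes to 6; slot 6 is free -> place at 6.
809 hashes to 9; 9,10 taken -> place at 0.
42 hashes to 9; 9,10,0 taken -> place at 5.
Table: [809, _, 784, _, _, 42, 126, _, _, 445, 822, _, _]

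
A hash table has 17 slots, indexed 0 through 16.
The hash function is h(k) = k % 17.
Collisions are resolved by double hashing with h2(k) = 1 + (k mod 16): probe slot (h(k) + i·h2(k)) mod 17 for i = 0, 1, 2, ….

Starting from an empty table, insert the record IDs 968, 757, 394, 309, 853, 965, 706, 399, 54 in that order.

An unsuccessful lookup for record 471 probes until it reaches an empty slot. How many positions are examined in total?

968: h=16 -> slot 16
757: h=9 -> slot 9
394: h=3 -> slot 3
309: h=3, h2=6, probe 3,9,15 -> slot 15
853: h=3, h2=6, probe 3,9,15,4 -> slot 4
965: h=13 -> slot 13
706: h=9, h2=3, probe 9,12 -> slot 12
399: h=8 -> slot 8
54: h=3, h2=7, probe 3,10 -> slot 10
Table: [—, —, —, 394, 853, —, —, —, 399, 757, 54, —, 706, 965, —, 309, 968]
Lookup 471: h=12, h2=8, probe 12,3,11 → slot 11 empty, not found.

3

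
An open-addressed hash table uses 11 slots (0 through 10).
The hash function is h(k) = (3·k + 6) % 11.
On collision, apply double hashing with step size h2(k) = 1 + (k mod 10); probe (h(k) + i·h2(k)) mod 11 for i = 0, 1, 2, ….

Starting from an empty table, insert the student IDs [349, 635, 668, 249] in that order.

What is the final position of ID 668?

6

Insert 349: h=8, slot 8 empty => index 8.
Insert 635: h=8, h2=6, slot 8 occupied => index 3.
Insert 668: h=8, h2=9, slot 8 occupied => index 6.
Insert 249: h=5, slot 5 empty => index 5.
Table: [—, —, —, 635, —, 249, 668, —, 349, —, —]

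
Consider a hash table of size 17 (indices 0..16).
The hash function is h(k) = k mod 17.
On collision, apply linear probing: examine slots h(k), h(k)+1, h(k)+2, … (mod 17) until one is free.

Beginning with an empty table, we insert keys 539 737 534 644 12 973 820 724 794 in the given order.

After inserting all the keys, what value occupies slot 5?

820

Insert 539: h=12, slot 12 empty -> index 12.
Insert 737: h=6, slot 6 empty -> index 6.
Insert 534: h=7, slot 7 empty -> index 7.
Insert 644: h=15, slot 15 empty -> index 15.
Insert 12: h=12, slot 12 occupied -> index 13.
Insert 973: h=4, slot 4 empty -> index 4.
Insert 820: h=4, slot 4 occupied -> index 5.
Insert 724: h=10, slot 10 empty -> index 10.
Insert 794: h=12, slots 12,13 occupied -> index 14.
Table: [—, —, —, —, 973, 820, 737, 534, —, —, 724, —, 539, 12, 794, 644, —]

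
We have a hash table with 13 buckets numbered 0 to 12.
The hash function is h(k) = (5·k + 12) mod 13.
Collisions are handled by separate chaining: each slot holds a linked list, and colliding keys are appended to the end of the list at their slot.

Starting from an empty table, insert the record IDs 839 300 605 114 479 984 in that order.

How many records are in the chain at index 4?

839 -> bucket 8
300 -> bucket 4
605 -> bucket 8 (collision)
114 -> bucket 10
479 -> bucket 2
984 -> bucket 5
Final buckets:
0: _
1: _
2: 479
3: _
4: 300
5: 984
6: _
7: _
8: 839 -> 605
9: _
10: 114
11: _
12: _

1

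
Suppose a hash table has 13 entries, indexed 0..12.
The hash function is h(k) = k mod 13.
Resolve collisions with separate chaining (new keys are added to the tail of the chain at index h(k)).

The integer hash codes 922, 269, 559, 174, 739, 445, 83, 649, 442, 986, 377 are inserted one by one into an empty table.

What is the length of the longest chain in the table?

3

Insert 922: h=12, bucket 12 empty -> new chain.
Insert 269: h=9, bucket 9 empty -> new chain.
Insert 559: h=0, bucket 0 empty -> new chain.
Insert 174: h=5, bucket 5 empty -> new chain.
Insert 739: h=11, bucket 11 empty -> new chain.
Insert 445: h=3, bucket 3 empty -> new chain.
Insert 83: h=5, bucket 5 nonempty -> append to chain.
Insert 649: h=12, bucket 12 nonempty -> append to chain.
Insert 442: h=0, bucket 0 nonempty -> append to chain.
Insert 986: h=11, bucket 11 nonempty -> append to chain.
Insert 377: h=0, bucket 0 nonempty -> append to chain.
Final buckets:
0: 559 -> 442 -> 377
1: —
2: —
3: 445
4: —
5: 174 -> 83
6: —
7: —
8: —
9: 269
10: —
11: 739 -> 986
12: 922 -> 649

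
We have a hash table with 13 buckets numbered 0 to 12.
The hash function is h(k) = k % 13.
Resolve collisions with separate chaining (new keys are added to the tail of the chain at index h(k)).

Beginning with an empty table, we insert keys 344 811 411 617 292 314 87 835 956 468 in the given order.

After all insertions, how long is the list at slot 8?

Insert 344: h=6, bucket 6 empty -> new chain.
Insert 811: h=5, bucket 5 empty -> new chain.
Insert 411: h=8, bucket 8 empty -> new chain.
Insert 617: h=6, bucket 6 nonempty -> append to chain.
Insert 292: h=6, bucket 6 nonempty -> append to chain.
Insert 314: h=2, bucket 2 empty -> new chain.
Insert 87: h=9, bucket 9 empty -> new chain.
Insert 835: h=3, bucket 3 empty -> new chain.
Insert 956: h=7, bucket 7 empty -> new chain.
Insert 468: h=0, bucket 0 empty -> new chain.
Final buckets:
0: 468
1: _
2: 314
3: 835
4: _
5: 811
6: 344 -> 617 -> 292
7: 956
8: 411
9: 87
10: _
11: _
12: _

1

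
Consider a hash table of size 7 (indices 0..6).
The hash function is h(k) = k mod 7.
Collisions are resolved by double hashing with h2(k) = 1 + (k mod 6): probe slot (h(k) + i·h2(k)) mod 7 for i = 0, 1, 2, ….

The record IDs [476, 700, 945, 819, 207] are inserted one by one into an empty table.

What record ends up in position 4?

945

Insert 476: h=0, slot 0 empty → index 0.
Insert 700: h=0, h2=5, slot 0 occupied → index 5.
Insert 945: h=0, h2=4, slot 0 occupied → index 4.
Insert 819: h=0, h2=4, slots 0,4 occupied → index 1.
Insert 207: h=4, h2=4, slots 4,1,5 occupied → index 2.
Table: [476, 819, 207, -, 945, 700, -]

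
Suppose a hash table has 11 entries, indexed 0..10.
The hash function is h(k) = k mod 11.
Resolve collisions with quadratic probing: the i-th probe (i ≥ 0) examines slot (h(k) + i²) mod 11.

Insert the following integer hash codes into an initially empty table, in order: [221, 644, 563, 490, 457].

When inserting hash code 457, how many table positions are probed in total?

221 hashes to 1; slot 1 is free => place at 1.
644 hashes to 6; slot 6 is free => place at 6.
563 hashes to 2; slot 2 is free => place at 2.
490 hashes to 6; 6 taken => place at 7.
457 hashes to 6; 6,7 taken => place at 10.
Table: [_, 221, 563, _, _, _, 644, 490, _, _, 457]

3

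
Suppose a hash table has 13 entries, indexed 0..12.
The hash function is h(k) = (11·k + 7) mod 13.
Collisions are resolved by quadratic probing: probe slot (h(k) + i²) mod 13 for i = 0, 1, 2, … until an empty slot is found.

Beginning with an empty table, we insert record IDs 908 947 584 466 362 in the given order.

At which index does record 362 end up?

7

908: h=11 → slot 11
947: h=11, probe 11,12 → slot 12
584: h=9 → slot 9
466: h=11, probe 11,12,2 → slot 2
362: h=11, probe 11,12,2,7 → slot 7
Table: [—, —, 466, —, —, —, —, 362, —, 584, —, 908, 947]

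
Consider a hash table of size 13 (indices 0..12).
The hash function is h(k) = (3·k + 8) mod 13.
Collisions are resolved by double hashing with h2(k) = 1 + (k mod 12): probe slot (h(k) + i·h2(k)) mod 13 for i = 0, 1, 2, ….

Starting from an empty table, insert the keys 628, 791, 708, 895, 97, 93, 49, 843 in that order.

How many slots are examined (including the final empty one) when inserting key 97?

Insert 628: h=7, slot 7 empty => index 7.
Insert 791: h=2, slot 2 empty => index 2.
Insert 708: h=0, slot 0 empty => index 0.
Insert 895: h=2, h2=8, slot 2 occupied => index 10.
Insert 97: h=0, h2=2, slots 0,2 occupied => index 4.
Insert 93: h=1, slot 1 empty => index 1.
Insert 49: h=12, slot 12 empty => index 12.
Insert 843: h=2, h2=4, slot 2 occupied => index 6.
Table: [708, 93, 791, ., 97, ., 843, 628, ., ., 895, ., 49]

3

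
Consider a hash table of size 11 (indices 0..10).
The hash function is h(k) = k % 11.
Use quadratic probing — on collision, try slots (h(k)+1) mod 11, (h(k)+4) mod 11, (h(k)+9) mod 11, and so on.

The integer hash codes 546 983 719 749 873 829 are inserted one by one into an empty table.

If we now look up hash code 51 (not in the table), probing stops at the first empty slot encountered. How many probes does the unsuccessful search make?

3

Insert 546: h=7, slot 7 empty → index 7.
Insert 983: h=4, slot 4 empty → index 4.
Insert 719: h=4, slot 4 occupied → index 5.
Insert 749: h=1, slot 1 empty → index 1.
Insert 873: h=4, slots 4,5 occupied → index 8.
Insert 829: h=4, slots 4,5,8 occupied → index 2.
Table: [∅, 749, 829, ∅, 983, 719, ∅, 546, 873, ∅, ∅]
Lookup 51: h=7, probe 7,8,0 → slot 0 empty, not found.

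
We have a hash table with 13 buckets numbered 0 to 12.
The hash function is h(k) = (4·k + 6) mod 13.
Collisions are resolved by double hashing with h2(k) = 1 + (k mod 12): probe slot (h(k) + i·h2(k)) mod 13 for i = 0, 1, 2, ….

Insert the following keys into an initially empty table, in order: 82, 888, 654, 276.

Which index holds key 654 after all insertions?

82 hashes to 9; slot 9 is free → place at 9.
888 hashes to 9, h2=1; 9 taken → place at 10.
654 hashes to 9, h2=7; 9 taken → place at 3.
276 hashes to 5; slot 5 is free → place at 5.
Table: [∅, ∅, ∅, 654, ∅, 276, ∅, ∅, ∅, 82, 888, ∅, ∅]

3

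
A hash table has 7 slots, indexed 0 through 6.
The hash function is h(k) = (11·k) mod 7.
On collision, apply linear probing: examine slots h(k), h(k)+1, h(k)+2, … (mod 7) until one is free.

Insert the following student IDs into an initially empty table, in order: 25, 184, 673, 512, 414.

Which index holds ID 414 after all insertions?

25: h=2 => slot 2
184: h=1 => slot 1
673: h=4 => slot 4
512: h=4, probe 4,5 => slot 5
414: h=4, probe 4,5,6 => slot 6
Table: [., 184, 25, ., 673, 512, 414]

6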